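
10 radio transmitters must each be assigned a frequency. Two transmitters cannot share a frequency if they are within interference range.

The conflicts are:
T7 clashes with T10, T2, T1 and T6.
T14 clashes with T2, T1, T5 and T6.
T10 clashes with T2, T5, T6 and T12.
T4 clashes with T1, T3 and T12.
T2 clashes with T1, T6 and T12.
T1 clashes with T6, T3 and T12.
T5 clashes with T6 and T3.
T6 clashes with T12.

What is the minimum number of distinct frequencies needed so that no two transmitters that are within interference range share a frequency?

T10, T2, T6, T12 pairwise conflict, so at least 4 frequencies are needed.
Using 4 frequencies: T7=4, T14=4, T10=2, T4=3, T2=3, T1=2, T5=3, T6=1, T3=1, T12=4. No two conflicting transmitters share a frequency.

4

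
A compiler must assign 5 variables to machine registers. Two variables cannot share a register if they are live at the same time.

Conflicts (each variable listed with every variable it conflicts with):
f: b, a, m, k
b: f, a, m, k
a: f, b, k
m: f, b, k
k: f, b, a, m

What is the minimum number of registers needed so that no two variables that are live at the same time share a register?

f, b, a, k are mutually in conflict, so at least 4 registers are needed.
4 registers suffice: register 1 → {k}; register 2 → {b}; register 3 → {f}; register 4 → {a, m}. Each listed conflict is separated.

4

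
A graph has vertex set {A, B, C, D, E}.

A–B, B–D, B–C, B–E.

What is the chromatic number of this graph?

A and B are adjacent, so at least 2 colors are needed.
2 colors suffice: color 1 → {B}; color 2 → {A, C, D, E}. No two adjacent vertices share a color.

2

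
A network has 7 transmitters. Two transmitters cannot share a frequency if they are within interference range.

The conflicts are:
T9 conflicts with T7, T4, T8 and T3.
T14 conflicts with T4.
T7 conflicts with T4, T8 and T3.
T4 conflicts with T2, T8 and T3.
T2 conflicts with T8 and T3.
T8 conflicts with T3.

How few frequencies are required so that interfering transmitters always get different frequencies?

5

T9, T7, T4, T8, T3 are mutually in conflict, so at least 5 frequencies are needed.
5 frequencies suffice: frequency 1 → {T4}; frequency 2 → {T14, T8}; frequency 3 → {T3}; frequency 4 → {T7, T2}; frequency 5 → {T9}. No two conflicting transmitters share a frequency.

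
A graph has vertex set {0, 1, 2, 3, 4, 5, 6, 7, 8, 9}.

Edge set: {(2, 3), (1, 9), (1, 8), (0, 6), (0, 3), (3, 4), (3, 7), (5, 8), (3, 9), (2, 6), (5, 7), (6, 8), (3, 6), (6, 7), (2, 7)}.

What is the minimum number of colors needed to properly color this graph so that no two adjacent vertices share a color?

2, 3, 6, 7 are pairwise adjacent (a clique of size 4), so at least 4 colors are needed.
4 colors suffice: 0=green, 1=blue, 2=yellow, 3=red, 4=blue, 5=blue, 6=blue, 7=green, 8=red, 9=green. Each edge has distinct colors on its endpoints.

4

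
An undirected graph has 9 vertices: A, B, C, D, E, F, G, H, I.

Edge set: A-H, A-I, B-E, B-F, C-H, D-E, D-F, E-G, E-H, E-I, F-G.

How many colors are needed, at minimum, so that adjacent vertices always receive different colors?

2

C and H are adjacent, so at least 2 colors are needed.
2 colors suffice: color red → {A, C, E, F}; color blue → {B, D, G, H, I}. Every edge joins two different colors.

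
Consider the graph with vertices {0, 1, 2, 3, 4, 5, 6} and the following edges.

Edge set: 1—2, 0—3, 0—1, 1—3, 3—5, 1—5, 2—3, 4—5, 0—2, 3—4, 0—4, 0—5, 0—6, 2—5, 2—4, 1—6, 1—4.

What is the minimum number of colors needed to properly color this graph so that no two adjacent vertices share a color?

0, 1, 2, 3, 4, 5 are pairwise adjacent (a clique of size 6), so at least 6 colors are needed.
One proper 6-coloring: 0=b, 1=a, 2=f, 3=e, 4=d, 5=c, 6=c. No two adjacent vertices share a color.

6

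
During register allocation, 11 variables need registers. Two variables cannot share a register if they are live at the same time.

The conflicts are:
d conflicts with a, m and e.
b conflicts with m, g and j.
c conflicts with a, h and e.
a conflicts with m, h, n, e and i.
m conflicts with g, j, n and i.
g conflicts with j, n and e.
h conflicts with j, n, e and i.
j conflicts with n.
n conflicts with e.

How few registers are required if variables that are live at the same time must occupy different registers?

m, g, j, n are mutually in conflict, so at least 4 registers are needed.
A valid assignment using 4 registers: d=3, b=3, c=3, a=2, m=1, g=2, h=1, j=4, n=3, e=4, i=3. No two conflicting variables share a register.

4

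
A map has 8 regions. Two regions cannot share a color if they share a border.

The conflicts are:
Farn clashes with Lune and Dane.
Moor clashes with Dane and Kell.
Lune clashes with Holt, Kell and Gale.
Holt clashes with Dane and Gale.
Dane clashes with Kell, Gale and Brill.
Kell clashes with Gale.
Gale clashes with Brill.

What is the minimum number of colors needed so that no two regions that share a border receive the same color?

3

Dane, Kell, Gale are mutually in conflict, so at least 3 colors are needed.
3 colors suffice: color 1 → {Lune, Dane}; color 2 → {Farn, Moor, Gale}; color 3 → {Holt, Kell, Brill}. No two conflicting regions share a color.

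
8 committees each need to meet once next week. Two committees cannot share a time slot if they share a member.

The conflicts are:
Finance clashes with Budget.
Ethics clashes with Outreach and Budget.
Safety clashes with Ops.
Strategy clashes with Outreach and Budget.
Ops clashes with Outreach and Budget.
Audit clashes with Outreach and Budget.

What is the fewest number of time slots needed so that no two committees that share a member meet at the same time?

Audit and Budget conflict, so at least 2 time slots are needed.
2 time slots suffice: time slot 1 → {Safety, Outreach, Budget}; time slot 2 → {Finance, Ethics, Strategy, Ops, Audit}. Every pair that conflicts lands in different time slots.

2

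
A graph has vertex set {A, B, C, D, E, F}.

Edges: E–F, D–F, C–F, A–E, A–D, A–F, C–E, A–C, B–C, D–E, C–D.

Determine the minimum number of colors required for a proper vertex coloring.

5

A, C, D, E, F are mutually adjacent (a clique of size 5), so at least 5 colors are needed.
5 colors suffice: A=2, B=2, C=1, D=5, E=3, F=4. Each edge has distinct colors on its endpoints.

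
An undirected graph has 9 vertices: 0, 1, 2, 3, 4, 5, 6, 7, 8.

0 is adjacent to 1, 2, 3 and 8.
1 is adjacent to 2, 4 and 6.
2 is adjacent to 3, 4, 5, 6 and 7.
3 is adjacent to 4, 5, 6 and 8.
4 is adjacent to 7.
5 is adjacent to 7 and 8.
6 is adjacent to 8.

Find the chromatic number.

3

0, 1, 2 are pairwise adjacent, so at least 3 colors are needed.
3 colors suffice: color a → {2, 8}; color b → {1, 3, 7}; color c → {0, 4, 5, 6}. No two adjacent vertices share a color.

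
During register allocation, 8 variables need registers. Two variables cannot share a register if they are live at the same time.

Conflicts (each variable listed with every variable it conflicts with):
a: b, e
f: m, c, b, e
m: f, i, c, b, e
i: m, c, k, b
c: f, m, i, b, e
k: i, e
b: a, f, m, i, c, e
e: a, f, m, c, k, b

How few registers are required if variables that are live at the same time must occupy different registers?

f, m, c, b, e all conflict with each other, so at least 5 registers are needed.
A valid assignment using 5 registers: a=3, f=5, m=3, i=1, c=4, k=2, b=2, e=1. Every pair that conflicts lands in different registers.

5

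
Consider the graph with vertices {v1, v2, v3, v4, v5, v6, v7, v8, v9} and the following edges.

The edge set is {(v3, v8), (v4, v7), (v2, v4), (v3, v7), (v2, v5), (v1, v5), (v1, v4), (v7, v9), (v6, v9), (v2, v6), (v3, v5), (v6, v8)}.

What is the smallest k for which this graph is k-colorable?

The cycle v4-v1-v5-v3-v7-v4 has odd length 5, so it cannot be 2-colored; at least 3 colors are needed.
A valid assignment using 3 colors: v1=2, v2=2, v3=2, v4=1, v5=1, v6=1, v7=3, v8=3, v9=2. Each edge has distinct colors on its endpoints.

3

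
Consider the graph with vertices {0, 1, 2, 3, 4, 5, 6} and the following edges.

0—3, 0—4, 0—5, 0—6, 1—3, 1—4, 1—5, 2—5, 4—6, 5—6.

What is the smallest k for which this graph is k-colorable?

3

0, 5, 6 form a triangle, so at least 3 colors are needed.
A valid assignment using 3 colors: 0=a, 1=a, 2=a, 3=b, 4=b, 5=b, 6=c. Each edge has distinct colors on its endpoints.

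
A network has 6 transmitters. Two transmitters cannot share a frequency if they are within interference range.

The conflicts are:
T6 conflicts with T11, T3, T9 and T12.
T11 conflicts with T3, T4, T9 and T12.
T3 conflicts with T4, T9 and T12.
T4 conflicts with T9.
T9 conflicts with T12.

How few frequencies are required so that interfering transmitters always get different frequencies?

5

T6, T11, T3, T9, T12 pairwise conflict, so at least 5 frequencies are needed.
5 frequencies suffice: frequency 1 → {T11}; frequency 2 → {T3}; frequency 3 → {T9}; frequency 4 → {T4, T12}; frequency 5 → {T6}. No two conflicting transmitters share a frequency.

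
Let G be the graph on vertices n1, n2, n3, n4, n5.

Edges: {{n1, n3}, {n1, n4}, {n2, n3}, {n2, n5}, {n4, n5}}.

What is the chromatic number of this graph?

The cycle n4-n5-n2-n3-n1-n4 has odd length 5, so it cannot be 2-colored; at least 3 colors are needed.
A valid assignment using 3 colors: n1=1, n2=1, n3=2, n4=3, n5=2. No two adjacent vertices share a color.

3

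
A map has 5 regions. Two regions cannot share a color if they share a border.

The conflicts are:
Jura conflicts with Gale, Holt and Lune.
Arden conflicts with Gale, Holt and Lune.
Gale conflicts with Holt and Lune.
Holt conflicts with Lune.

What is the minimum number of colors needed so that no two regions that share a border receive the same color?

Jura, Gale, Holt, Lune all conflict with each other, so at least 4 colors are needed.
4 colors suffice: Jura=4, Arden=4, Gale=2, Holt=3, Lune=1. No two conflicting regions share a color.

4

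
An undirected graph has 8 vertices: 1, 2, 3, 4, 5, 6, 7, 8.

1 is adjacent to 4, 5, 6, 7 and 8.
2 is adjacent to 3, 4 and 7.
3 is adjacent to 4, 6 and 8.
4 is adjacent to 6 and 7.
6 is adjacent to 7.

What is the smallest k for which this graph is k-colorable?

4

1, 4, 6, 7 form a clique, so at least 4 colors are needed.
One proper 4-coloring: 1=b, 2=d, 3=b, 4=a, 5=a, 6=d, 7=c, 8=a. No two adjacent vertices share a color.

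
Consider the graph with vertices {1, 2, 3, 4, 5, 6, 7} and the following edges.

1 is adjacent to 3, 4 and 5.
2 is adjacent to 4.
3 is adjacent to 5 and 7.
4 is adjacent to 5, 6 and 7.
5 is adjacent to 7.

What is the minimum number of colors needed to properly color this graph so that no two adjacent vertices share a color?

1, 3, 5 are mutually adjacent, so at least 3 colors are needed.
3 colors suffice: 1=c, 2=b, 3=a, 4=a, 5=b, 6=b, 7=c. Each edge has distinct colors on its endpoints.

3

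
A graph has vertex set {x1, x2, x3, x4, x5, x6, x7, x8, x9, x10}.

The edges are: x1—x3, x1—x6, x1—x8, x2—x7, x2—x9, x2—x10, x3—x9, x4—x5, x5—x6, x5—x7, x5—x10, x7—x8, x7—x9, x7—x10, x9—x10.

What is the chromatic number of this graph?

4

x2, x7, x9, x10 are pairwise adjacent (a clique of size 4), so at least 4 colors are needed.
4 colors suffice: color red → {x1, x4, x7}; color blue → {x5, x8, x9}; color green → {x3, x6, x10}; color yellow → {x2}. No two adjacent vertices share a color.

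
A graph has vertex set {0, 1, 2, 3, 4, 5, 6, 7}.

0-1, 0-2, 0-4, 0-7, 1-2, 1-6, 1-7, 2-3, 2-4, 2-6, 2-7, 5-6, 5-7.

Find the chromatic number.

0, 1, 2, 7 form a clique, so at least 4 colors are needed.
4 colors suffice: color red → {2, 5}; color blue → {1, 3, 4}; color green → {6, 7}; color yellow → {0}. Every edge joins two different colors.

4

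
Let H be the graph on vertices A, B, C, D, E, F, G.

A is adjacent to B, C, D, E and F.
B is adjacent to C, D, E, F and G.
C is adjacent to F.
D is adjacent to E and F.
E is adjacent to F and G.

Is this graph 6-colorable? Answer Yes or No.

The chromatic number is 5. A, B, D, E, F form a clique, so at least 5 colors are needed.
A valid assignment using 5 colors: A=4, B=1, C=3, D=5, E=3, F=2, G=2.
Since 6 ≥ 5, a proper 6-coloring certainly exists.

Yes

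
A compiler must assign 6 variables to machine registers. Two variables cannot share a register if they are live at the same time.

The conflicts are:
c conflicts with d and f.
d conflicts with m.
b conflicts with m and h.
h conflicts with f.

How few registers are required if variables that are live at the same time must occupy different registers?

2

c and d conflict, so at least 2 registers are needed.
2 registers suffice: register 1 → {c, m, h}; register 2 → {d, b, f}. No two conflicting variables share a register.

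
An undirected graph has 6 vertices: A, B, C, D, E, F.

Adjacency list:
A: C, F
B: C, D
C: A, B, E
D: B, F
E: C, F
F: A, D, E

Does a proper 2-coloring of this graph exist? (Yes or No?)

No

The cycle B-C-A-F-D-B has odd length 5, so it cannot be 2-colored; at least 3 colors are needed.
So 2 colors are not enough.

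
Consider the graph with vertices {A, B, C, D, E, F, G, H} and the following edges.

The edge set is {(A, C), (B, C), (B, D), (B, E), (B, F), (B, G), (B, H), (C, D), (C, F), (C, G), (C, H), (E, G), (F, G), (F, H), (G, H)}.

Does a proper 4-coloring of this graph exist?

B, C, F, G, H are pairwise adjacent (a clique of size 5), so at least 5 colors are needed.
So 4 colors are not enough.

No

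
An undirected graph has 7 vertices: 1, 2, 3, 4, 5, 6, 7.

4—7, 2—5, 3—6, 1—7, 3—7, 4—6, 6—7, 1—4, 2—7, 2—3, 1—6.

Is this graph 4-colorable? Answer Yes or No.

Yes

The chromatic number is 4. 1, 4, 6, 7 are mutually adjacent (a clique of size 4), so at least 4 colors are needed.
4 colors suffice: color red → {5, 7}; color blue → {2, 6}; color green → {3, 4}; color yellow → {1}.
That is already a proper 4-coloring.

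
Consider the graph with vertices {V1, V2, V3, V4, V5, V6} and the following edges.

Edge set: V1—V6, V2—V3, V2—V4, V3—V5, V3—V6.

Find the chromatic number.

2

V1 and V6 are adjacent, so at least 2 colors are needed.
2 colors suffice: color 1 → {V1, V3, V4}; color 2 → {V2, V5, V6}. Every edge joins two different colors.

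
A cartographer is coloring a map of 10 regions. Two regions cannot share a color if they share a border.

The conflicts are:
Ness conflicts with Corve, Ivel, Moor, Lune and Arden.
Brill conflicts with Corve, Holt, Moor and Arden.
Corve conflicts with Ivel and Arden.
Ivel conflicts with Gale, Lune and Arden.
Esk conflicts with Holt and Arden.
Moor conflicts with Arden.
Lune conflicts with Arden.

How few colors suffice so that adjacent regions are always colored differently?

4

Ness, Ivel, Lune, Arden are mutually in conflict, so at least 4 colors are needed.
4 colors suffice: color 1 → {Gale, Holt, Arden}; color 2 → {Ness, Brill, Esk}; color 3 → {Ivel, Moor}; color 4 → {Corve, Lune}. No two conflicting regions share a color.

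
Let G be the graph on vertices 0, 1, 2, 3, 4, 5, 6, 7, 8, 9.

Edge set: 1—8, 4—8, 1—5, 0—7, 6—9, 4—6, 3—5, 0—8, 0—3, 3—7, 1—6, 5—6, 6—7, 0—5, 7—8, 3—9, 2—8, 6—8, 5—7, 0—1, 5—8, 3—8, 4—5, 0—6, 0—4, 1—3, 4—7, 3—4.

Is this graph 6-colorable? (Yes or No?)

The chromatic number is 6. 0, 4, 5, 6, 7, 8 are mutually adjacent (a clique of size 6), so at least 6 colors are needed.
6 colors suffice: color a → {8, 9}; color b → {2, 3, 6}; color c → {5}; color d → {0}; color e → {1, 4}; color f → {7}.
That is already a proper 6-coloring.

Yes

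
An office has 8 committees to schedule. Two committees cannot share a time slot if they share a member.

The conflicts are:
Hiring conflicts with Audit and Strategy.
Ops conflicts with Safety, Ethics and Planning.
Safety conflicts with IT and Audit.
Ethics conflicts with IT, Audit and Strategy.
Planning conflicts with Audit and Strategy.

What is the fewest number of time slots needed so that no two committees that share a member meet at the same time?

2

Hiring and Strategy conflict, so at least 2 time slots are needed.
A valid assignment using 2 time slots: Hiring=2, Ops=1, Safety=2, Ethics=2, IT=1, Planning=2, Audit=1, Strategy=1. Every pair that conflicts lands in different time slots.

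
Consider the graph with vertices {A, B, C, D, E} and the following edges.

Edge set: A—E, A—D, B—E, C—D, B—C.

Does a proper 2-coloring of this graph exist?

No

The cycle E-A-D-C-B-E has odd length 5, so it cannot be 2-colored; at least 3 colors are needed.
So 2 colors are not enough.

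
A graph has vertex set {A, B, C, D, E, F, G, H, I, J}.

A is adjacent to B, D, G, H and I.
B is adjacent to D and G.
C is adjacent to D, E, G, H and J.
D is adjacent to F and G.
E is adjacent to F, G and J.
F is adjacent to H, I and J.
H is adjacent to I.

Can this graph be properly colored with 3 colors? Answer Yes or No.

No

A, B, D, G form a clique, so at least 4 colors are needed.
So 3 colors are not enough.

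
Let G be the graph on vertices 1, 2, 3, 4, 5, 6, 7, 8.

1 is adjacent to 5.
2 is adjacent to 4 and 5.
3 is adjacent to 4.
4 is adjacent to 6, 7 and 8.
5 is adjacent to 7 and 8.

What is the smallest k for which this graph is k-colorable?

2

3 and 4 are adjacent, so at least 2 colors are needed.
2 colors suffice: color a → {4, 5}; color b → {1, 2, 3, 6, 7, 8}. No two adjacent vertices share a color.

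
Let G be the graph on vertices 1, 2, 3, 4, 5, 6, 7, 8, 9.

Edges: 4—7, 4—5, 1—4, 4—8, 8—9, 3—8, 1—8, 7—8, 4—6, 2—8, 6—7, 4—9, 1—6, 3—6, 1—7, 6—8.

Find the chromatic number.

1, 4, 6, 7, 8 are pairwise adjacent (a clique of size 5), so at least 5 colors are needed.
5 colors suffice: color red → {5, 8}; color blue → {2, 3, 4}; color green → {6, 9}; color yellow → {7}; color purple → {1}. Each edge has distinct colors on its endpoints.

5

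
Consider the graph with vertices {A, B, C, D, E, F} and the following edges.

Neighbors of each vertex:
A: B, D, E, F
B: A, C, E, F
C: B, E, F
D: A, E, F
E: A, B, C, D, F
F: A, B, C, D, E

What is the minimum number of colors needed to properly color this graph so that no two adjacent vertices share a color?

B, C, E, F form a clique, so at least 4 colors are needed.
4 colors suffice: A=4, B=3, C=4, D=3, E=2, F=1. Every edge joins two different colors.

4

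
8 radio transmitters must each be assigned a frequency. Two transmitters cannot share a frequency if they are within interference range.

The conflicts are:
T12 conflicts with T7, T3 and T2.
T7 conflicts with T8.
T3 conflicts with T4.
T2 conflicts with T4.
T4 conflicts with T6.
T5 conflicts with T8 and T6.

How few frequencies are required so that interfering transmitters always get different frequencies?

The cycle T8-T7-T12-T3-T4-T6-T5-T8 has odd length 7, so it cannot be 2-colored; at least 3 frequencies are needed.
Using 3 frequencies: T12=1, T7=2, T3=2, T2=2, T4=1, T5=1, T8=3, T6=2. Each listed conflict is separated.

3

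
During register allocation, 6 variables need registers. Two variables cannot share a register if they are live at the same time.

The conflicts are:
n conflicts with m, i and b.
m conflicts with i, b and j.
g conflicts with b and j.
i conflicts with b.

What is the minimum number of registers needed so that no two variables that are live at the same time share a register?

4

n, m, i, b are mutually in conflict, so at least 4 registers are needed.
4 registers suffice: register 1 → {b, j}; register 2 → {m, g}; register 3 → {i}; register 4 → {n}. Every pair that conflicts lands in different registers.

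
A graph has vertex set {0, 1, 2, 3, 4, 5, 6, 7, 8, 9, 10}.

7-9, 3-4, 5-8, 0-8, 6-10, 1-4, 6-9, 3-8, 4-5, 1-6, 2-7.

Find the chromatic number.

2

7 and 9 are adjacent, so at least 2 colors are needed.
2 colors suffice: 0=b, 1=b, 2=b, 3=b, 4=a, 5=b, 6=a, 7=a, 8=a, 9=b, 10=b. Each edge has distinct colors on its endpoints.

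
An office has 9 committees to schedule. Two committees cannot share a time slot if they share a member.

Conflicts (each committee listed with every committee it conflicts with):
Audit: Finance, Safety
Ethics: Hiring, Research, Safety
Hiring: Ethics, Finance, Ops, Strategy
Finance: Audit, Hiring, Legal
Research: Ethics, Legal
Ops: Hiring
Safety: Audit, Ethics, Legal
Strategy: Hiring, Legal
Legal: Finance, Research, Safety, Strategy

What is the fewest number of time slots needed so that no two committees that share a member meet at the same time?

3

The cycle Legal-Research-Ethics-Hiring-Strategy-Legal has odd length 5, so it cannot be 2-colored; at least 3 time slots are needed.
3 time slots suffice: Audit=1, Ethics=2, Hiring=1, Finance=2, Research=3, Ops=2, Safety=3, Strategy=2, Legal=1. No two conflicting committees share a time slot.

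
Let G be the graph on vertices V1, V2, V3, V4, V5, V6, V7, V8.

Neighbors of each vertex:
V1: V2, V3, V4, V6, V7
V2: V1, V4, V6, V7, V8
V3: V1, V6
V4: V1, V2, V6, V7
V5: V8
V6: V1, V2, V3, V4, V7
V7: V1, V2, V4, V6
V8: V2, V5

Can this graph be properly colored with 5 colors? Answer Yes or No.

The chromatic number is 5. V1, V2, V4, V6, V7 are pairwise adjacent (a clique of size 5), so at least 5 colors are needed.
5 colors suffice: color red → {V1, V8}; color blue → {V2, V3, V5}; color green → {V6}; color yellow → {V4}; color purple → {V7}.
That is already a proper 5-coloring.

Yes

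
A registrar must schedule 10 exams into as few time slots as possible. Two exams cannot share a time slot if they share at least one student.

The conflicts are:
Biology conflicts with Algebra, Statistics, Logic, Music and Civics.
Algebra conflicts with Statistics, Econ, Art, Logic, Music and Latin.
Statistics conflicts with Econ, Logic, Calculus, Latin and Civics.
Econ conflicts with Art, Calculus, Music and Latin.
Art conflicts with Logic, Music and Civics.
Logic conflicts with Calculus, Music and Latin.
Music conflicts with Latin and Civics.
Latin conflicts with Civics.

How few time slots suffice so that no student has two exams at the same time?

4

Algebra, Statistics, Logic, Latin pairwise conflict, so at least 4 time slots are needed.
4 time slots suffice: time slot 1 → {Algebra, Calculus, Civics}; time slot 2 → {Econ, Logic}; time slot 3 → {Statistics, Music}; time slot 4 → {Biology, Art, Latin}. Each listed conflict is separated.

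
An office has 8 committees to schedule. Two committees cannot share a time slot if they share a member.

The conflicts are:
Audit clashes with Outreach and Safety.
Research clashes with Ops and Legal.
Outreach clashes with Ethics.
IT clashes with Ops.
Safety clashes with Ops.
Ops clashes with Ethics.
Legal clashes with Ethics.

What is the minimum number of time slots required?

3

The cycle Ethics-Outreach-Audit-Safety-Ops-Ethics has odd length 5, so it cannot be 2-colored; at least 3 time slots are needed.
3 time slots suffice: Audit=1, Research=2, Outreach=3, IT=2, Safety=2, Ops=1, Legal=1, Ethics=2. Each listed conflict is separated.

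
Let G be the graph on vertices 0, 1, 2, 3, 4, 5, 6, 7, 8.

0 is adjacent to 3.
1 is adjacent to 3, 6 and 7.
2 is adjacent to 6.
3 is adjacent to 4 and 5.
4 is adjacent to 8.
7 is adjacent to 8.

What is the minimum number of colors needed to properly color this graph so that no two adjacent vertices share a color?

The cycle 4-3-1-7-8-4 has odd length 5, so it cannot be 2-colored; at least 3 colors are needed.
3 colors suffice: 0=blue, 1=blue, 2=blue, 3=red, 4=blue, 5=blue, 6=red, 7=green, 8=red. Every edge joins two different colors.

3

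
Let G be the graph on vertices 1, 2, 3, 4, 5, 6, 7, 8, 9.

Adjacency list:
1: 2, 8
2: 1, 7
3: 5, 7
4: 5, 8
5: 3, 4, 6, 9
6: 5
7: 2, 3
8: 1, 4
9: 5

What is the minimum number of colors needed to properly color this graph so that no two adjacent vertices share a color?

3

The cycle 2-7-3-5-4-8-1-2 has odd length 7, so it cannot be 2-colored; at least 3 colors are needed.
3 colors suffice: color red → {5, 7, 8}; color blue → {1, 3, 4, 6, 9}; color green → {2}. Each edge has distinct colors on its endpoints.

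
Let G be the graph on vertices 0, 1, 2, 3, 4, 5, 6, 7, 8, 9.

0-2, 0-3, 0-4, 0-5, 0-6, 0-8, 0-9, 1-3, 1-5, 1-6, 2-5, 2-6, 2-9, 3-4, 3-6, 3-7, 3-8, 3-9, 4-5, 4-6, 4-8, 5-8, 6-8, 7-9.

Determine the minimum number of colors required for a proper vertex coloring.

0, 3, 4, 6, 8 are pairwise adjacent (a clique of size 5), so at least 5 colors are needed.
One proper 5-coloring: 0=red, 1=red, 2=yellow, 3=blue, 4=yellow, 5=blue, 6=green, 7=red, 8=purple, 9=green. No two adjacent vertices share a color.

5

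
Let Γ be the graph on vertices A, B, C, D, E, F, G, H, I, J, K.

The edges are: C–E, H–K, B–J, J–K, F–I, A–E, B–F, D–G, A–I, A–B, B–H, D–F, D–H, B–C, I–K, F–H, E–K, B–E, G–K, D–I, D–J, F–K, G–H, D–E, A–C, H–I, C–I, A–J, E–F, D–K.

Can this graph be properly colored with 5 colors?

Yes

The chromatic number is 5. D, F, H, I, K form a clique, so at least 5 colors are needed.
One proper 5-coloring: A=blue, B=red, C=purple, D=red, E=green, F=purple, G=yellow, H=green, I=yellow, J=green, K=blue.
That is already a proper 5-coloring.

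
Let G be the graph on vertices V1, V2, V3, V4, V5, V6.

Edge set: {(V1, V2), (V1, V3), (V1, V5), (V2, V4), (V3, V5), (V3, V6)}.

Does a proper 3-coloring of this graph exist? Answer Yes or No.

The chromatic number is 3. V1, V3, V5 are mutually adjacent, so at least 3 colors are needed.
3 colors suffice: color 1 → {V1, V4, V6}; color 2 → {V2, V3}; color 3 → {V5}.
That is already a proper 3-coloring.

Yes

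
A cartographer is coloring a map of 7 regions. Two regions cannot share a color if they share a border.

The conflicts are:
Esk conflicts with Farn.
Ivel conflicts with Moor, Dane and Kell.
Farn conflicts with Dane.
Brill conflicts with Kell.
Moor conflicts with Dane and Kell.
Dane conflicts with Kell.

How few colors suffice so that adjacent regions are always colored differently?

Ivel, Moor, Dane, Kell pairwise conflict, so at least 4 colors are needed.
A valid assignment using 4 colors: Esk=2, Ivel=4, Farn=1, Brill=2, Moor=3, Dane=2, Kell=1. No two conflicting regions share a color.

4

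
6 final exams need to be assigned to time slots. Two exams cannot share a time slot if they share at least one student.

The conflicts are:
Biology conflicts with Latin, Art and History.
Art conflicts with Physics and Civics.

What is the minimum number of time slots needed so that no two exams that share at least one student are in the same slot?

Art and Civics conflict, so at least 2 time slots are needed.
A valid assignment using 2 time slots: Biology=2, Latin=1, Art=1, Physics=2, Civics=2, History=1. Every pair that conflicts lands in different time slots.

2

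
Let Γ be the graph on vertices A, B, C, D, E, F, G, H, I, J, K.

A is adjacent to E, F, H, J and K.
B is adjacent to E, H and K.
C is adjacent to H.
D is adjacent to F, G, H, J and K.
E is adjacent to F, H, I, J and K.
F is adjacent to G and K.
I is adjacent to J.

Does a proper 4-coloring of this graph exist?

Yes

The chromatic number is 4. A, E, F, K are mutually adjacent (a clique of size 4), so at least 4 colors are needed.
4 colors suffice: color red → {C, D, E}; color blue → {A, B, G, I}; color green → {F, H, J}; color yellow → {K}.
That is already a proper 4-coloring.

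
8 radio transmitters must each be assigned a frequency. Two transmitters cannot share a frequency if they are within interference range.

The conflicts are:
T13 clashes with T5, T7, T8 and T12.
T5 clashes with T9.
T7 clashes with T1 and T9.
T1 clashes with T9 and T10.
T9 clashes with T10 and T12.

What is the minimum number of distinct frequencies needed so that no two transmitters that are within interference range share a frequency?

3

T7, T1, T9 are mutually in conflict, so at least 3 frequencies are needed.
3 frequencies suffice: frequency 1 → {T13, T9}; frequency 2 → {T5, T7, T8, T10, T12}; frequency 3 → {T1}. Every pair that conflicts lands in different frequencies.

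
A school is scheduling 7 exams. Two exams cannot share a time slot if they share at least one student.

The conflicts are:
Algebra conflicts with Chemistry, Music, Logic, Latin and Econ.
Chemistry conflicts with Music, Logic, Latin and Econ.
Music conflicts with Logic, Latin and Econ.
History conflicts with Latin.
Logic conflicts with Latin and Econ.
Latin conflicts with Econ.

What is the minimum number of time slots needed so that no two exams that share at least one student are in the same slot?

6

Algebra, Chemistry, Music, Logic, Latin, Econ all conflict with each other, so at least 6 time slots are needed.
Using 6 time slots: Algebra=3, Chemistry=5, Music=4, History=2, Logic=2, Latin=1, Econ=6. Every pair that conflicts lands in different time slots.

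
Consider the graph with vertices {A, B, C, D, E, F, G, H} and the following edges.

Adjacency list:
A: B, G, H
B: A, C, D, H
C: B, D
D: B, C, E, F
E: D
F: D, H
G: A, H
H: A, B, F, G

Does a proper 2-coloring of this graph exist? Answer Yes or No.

No

A, G, H are pairwise adjacent, so at least 3 colors are needed.
So 2 colors are not enough.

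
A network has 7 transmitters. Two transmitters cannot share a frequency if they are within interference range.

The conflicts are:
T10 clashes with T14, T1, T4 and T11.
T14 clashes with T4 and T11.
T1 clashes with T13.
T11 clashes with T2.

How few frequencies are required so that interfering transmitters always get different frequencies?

T10, T14, T11 all conflict with each other, so at least 3 frequencies are needed.
A valid assignment using 3 frequencies: T10=1, T14=2, T1=2, T4=3, T13=1, T11=3, T2=1. No two conflicting transmitters share a frequency.

3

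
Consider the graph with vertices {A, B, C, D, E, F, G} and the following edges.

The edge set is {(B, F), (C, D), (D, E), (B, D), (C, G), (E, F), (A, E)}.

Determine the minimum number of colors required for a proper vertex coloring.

2

B and D are adjacent, so at least 2 colors are needed.
2 colors suffice: color 1 → {A, D, F, G}; color 2 → {B, C, E}. No two adjacent vertices share a color.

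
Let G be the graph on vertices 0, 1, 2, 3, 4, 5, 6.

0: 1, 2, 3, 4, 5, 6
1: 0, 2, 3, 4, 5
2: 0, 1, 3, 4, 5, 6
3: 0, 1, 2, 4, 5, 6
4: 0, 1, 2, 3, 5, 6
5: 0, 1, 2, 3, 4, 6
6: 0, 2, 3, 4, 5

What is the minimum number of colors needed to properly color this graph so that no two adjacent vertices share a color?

0, 1, 2, 3, 4, 5 form a clique, so at least 6 colors are needed.
6 colors suffice: color a → {2}; color b → {3}; color c → {0}; color d → {4}; color e → {5}; color f → {1, 6}. No two adjacent vertices share a color.

6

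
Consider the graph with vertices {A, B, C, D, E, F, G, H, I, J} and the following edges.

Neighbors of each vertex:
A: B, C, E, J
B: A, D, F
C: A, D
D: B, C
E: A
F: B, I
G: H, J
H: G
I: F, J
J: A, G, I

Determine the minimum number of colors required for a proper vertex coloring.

The cycle B-A-J-I-F-B has odd length 5, so it cannot be 2-colored; at least 3 colors are needed.
3 colors suffice: color red → {A, D, G, I}; color blue → {B, C, E, H, J}; color green → {F}. Every edge joins two different colors.

3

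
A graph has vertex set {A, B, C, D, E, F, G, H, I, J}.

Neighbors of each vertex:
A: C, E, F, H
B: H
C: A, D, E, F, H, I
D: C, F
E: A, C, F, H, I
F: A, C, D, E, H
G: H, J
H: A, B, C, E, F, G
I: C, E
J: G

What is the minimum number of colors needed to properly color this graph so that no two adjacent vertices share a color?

5

A, C, E, F, H are pairwise adjacent (a clique of size 5), so at least 5 colors are needed.
5 colors suffice: color red → {B, C, G}; color blue → {D, H, I, J}; color green → {E}; color yellow → {F}; color purple → {A}. Every edge joins two different colors.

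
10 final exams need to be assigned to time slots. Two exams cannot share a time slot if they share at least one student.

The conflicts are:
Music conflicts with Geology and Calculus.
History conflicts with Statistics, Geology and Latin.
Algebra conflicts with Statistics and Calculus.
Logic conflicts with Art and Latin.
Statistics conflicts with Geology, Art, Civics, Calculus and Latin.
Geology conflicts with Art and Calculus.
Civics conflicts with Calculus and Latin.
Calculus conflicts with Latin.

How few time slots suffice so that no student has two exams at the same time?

4

Statistics, Civics, Calculus, Latin all conflict with each other, so at least 4 time slots are needed.
4 time slots suffice: time slot 1 → {Music, Logic, Statistics}; time slot 2 → {History, Art, Calculus}; time slot 3 → {Algebra, Geology, Latin}; time slot 4 → {Civics}. Each listed conflict is separated.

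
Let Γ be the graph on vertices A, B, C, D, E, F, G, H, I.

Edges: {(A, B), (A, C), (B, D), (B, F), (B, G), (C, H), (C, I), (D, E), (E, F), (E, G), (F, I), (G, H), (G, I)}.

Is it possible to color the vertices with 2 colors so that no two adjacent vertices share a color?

No

The cycle A-B-F-I-C-A has odd length 5, so it cannot be 2-colored; at least 3 colors are needed.
So 2 colors are not enough.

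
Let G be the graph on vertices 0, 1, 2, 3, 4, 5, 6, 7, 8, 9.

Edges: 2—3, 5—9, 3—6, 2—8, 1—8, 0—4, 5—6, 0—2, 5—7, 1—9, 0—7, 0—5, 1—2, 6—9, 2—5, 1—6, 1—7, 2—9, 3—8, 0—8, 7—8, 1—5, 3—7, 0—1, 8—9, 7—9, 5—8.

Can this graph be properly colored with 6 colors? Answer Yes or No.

Yes

The chromatic number is 5. 1, 2, 5, 8, 9 are mutually adjacent (a clique of size 5), so at least 5 colors are needed.
5 colors suffice: color red → {3, 4, 5}; color blue → {1}; color green → {6, 8}; color yellow → {0, 9}; color purple → {2, 7}.
Since 6 ≥ 5, a proper 6-coloring certainly exists.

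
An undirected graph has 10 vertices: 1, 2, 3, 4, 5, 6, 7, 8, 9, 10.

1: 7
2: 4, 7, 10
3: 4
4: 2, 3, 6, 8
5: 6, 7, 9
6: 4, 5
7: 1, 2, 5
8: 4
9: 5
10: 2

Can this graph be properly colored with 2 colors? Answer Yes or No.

No

The cycle 4-2-7-5-6-4 has odd length 5, so it cannot be 2-colored; at least 3 colors are needed.
So 2 colors are not enough.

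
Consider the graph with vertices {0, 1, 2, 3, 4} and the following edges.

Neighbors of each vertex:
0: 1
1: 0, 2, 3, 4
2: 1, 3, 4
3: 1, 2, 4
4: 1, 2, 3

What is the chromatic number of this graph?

4

1, 2, 3, 4 are pairwise adjacent (a clique of size 4), so at least 4 colors are needed.
4 colors suffice: color red → {1}; color blue → {0, 3}; color green → {4}; color yellow → {2}. No two adjacent vertices share a color.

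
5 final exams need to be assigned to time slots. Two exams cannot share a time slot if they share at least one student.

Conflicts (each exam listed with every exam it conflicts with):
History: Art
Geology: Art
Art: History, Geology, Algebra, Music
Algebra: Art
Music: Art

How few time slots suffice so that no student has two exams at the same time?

2

Geology and Art conflict, so at least 2 time slots are needed.
2 time slots suffice: History=2, Geology=2, Art=1, Algebra=2, Music=2. Each listed conflict is separated.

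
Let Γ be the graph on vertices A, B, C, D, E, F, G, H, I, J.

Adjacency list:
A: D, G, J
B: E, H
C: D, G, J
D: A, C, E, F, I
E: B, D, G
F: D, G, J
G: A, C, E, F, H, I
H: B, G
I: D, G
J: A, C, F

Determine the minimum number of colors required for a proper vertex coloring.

A and J are adjacent, so at least 2 colors are needed.
2 colors suffice: color red → {B, D, G, J}; color blue → {A, C, E, F, H, I}. Every edge joins two different colors.

2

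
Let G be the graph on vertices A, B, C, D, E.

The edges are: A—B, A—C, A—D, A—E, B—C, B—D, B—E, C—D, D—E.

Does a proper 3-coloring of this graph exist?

No

A, B, C, D are mutually adjacent (a clique of size 4), so at least 4 colors are needed.
So 3 colors are not enough.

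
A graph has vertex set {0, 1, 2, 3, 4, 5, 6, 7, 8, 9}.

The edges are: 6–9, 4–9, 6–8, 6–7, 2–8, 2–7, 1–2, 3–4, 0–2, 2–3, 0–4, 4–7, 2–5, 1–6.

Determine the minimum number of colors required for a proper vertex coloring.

2

6 and 9 are adjacent, so at least 2 colors are needed.
2 colors suffice: color a → {2, 4, 6}; color b → {0, 1, 3, 5, 7, 8, 9}. No two adjacent vertices share a color.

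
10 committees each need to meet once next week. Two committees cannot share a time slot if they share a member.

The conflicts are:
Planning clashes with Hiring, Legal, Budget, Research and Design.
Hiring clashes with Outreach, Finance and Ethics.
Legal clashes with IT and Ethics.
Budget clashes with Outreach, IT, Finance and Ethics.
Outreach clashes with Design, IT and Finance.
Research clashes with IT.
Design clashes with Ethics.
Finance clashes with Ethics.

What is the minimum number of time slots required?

Budget, Finance, Ethics all conflict with each other, so at least 3 time slots are needed.
3 time slots suffice: time slot 1 → {Hiring, Legal, Budget, Research, Design}; time slot 2 → {Planning, Outreach, Ethics}; time slot 3 → {IT, Finance}. No two conflicting committees share a time slot.

3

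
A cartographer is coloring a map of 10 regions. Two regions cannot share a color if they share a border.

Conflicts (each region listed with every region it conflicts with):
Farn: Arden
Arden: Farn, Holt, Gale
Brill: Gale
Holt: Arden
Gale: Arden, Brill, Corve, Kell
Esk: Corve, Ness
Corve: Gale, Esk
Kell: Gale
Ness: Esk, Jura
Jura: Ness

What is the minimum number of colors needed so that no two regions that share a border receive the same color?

Gale and Kell conflict, so at least 2 colors are needed.
A valid assignment using 2 colors: Farn=1, Arden=2, Brill=2, Holt=1, Gale=1, Esk=1, Corve=2, Kell=2, Ness=2, Jura=1. Every pair that conflicts lands in different colors.

2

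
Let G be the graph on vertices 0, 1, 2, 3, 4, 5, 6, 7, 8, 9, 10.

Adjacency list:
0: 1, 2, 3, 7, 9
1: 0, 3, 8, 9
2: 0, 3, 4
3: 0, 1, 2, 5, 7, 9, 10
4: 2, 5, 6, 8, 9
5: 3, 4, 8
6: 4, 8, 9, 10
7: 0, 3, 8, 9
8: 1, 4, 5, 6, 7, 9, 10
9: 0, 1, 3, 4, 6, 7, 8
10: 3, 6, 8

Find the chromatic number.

4

0, 1, 3, 9 are pairwise adjacent (a clique of size 4), so at least 4 colors are needed.
A valid assignment using 4 colors: 0=c, 1=d, 2=b, 3=a, 4=c, 5=b, 6=d, 7=d, 8=a, 9=b, 10=b. No two adjacent vertices share a color.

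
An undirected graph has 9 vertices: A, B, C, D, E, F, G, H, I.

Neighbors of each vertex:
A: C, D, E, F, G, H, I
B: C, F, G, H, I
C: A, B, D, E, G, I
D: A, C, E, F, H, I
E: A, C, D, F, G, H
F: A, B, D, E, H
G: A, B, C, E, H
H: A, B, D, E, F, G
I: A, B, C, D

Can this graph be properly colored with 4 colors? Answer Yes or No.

No

A, D, E, F, H are mutually adjacent (a clique of size 5), so at least 5 colors are needed.
So 4 colors are not enough.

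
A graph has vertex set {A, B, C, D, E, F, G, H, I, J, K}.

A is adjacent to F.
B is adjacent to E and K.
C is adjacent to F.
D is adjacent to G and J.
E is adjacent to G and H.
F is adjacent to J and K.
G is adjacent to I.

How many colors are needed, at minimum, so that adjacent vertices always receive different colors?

The cycle G-E-B-K-F-J-D-G has odd length 7, so it cannot be 2-colored; at least 3 colors are needed.
3 colors suffice: color 1 → {B, F, G, H}; color 2 → {A, C, D, E, I, K}; color 3 → {J}. No two adjacent vertices share a color.

3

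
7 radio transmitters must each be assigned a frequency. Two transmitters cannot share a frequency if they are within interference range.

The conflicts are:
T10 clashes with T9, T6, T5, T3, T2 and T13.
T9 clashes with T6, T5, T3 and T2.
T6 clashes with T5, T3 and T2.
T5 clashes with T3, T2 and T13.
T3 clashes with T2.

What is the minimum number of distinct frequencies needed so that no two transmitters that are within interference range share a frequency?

6

T10, T9, T6, T5, T3, T2 all conflict with each other, so at least 6 frequencies are needed.
Using 6 frequencies: T10=2, T9=3, T6=4, T5=1, T3=6, T2=5, T13=3. No two conflicting transmitters share a frequency.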